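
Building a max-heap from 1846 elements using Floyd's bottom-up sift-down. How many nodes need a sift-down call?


In a heap of 1846 elements (0-indexed array):
  Last element index: 1845
  Parent of last element: floor((1845 - 1) / 2) = 922
  Internal nodes: indices 0 to 922
  Count = floor(1846/2) = 923


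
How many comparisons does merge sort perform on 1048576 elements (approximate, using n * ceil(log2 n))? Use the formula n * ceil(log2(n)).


Recursion depth: ceil(log2(1048576)) = 20
Each recursion level merges n = 1048576 elements
Total = 1048576 * 20 = 20971520


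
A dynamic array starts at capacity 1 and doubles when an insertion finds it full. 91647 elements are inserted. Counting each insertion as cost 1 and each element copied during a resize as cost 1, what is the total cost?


n = 91647
Insertion costs: 91647
Resizes copy 1, 2, 4, ... up to the largest power of 2 that is <= n-1 = 91646, i.e. 65536.
Copy costs = 1 + 2 + 4 + 8 + 16 + 32 + 64 + 128 + 256 + 512 + 1024 + 2048 + 4096 + 8192 + 16384 + 32768 + 65536 = 131071
Total = 91647 + 131071 = 222718


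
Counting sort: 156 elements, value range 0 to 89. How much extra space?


n = 156 (output array)
k = 90 (count array for 90 distinct values)
Extra space = 156 + 90 = 246


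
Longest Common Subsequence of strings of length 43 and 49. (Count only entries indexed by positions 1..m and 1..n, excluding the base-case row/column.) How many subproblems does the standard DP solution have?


DP table indexed by positions in both strings.
First string: 43 positions
Second string: 49 positions
Total = 43 * 49 = 2107


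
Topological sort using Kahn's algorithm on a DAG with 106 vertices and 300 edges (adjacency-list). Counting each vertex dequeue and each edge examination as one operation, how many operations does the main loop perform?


Kahn's algorithm:
  1. Compute in-degrees: O(V + E)
  2. Process queue: each vertex dequeued once (O(V))
     each edge examined once (O(E))
Total = V + E = 106 + 300 = 406


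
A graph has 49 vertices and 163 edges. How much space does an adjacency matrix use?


Adjacency matrix: V x V grid of entries
Space = V^2 = 49^2 = 49 * 49 = 2401


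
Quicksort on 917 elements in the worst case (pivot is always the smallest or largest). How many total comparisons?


In the worst case, each partition step picks the worst pivot:
  Partition 1: 916 comparisons (n-1 elements to compare)
  Partition 2: 915 comparisons
  Partition 3: 914 comparisons
  Partition 4: 913 comparisons
  Partition 5: 912 comparisons
  ...
  Last partition: 0 comparisons
Total = (n-1) + (n-2) + ... + 1 + 0 = n*(n-1)/2
= 917*916/2 = 419986


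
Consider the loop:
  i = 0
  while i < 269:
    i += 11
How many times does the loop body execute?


Starting at i = 0, each iteration adds 11.
Iterations until i >= 269:
  Iteration 1: i = 0 -> i = 11
  Iteration 2: i = 11 -> i = 22
  Iteration 3: i = 22 -> i = 33
  Iteration 4: i = 33 -> i = 44
  Iteration 5: i = 44 -> i = 55
  Iteration 6: i = 55 -> i = 66
  Iteration 7: i = 66 -> i = 77
  Iteration 8: i = 77 -> i = 88
  ... continuing ...
Total iterations = ceil(269/11) = 25


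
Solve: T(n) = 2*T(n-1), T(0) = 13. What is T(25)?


Unrolling:
T(25) = 2*T(24) = 2^2*T(23) = ... = 2^25*T(0)
= 2^25 * 13
= 33554432 * 13 = 436207616


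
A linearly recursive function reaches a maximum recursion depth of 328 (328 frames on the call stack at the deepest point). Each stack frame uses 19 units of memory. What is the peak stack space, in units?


Maximum recursion depth = 328 frames
Memory per frame = 19 units
Total stack space = depth * frame_size
= 328 * 19 = 6232


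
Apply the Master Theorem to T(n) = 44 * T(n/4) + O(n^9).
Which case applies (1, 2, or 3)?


The Master Theorem: T(n) = a*T(n/b) + O(n^c)
  a = 44, b = 4, c = 9
log_b(a) = log_4(44) ~ 2.73
Compare b^c with a: 4^9 = 262144 > 44, so c > log_b(a).
Since c > log_b(a), Case 3 applies.
T(n) = O(n^9)
Master Theorem case = 3


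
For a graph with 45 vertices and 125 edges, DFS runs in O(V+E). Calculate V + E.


A full DFS traversal visits each vertex once and examines each edge once.
V = 45
E = 125
Sum = 45 + 125 = 170


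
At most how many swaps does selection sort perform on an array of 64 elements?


Each of the 63 passes places one element in its final position.
Pass 1: swap minimum into position 0
Pass 2: swap minimum of remaining into position 1
...
Pass 63: last two elements, one swap
Maximum swaps = 64 - 1 = 63


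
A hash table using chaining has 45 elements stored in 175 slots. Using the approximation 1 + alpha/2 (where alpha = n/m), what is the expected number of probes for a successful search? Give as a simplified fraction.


Load factor alpha = n/m = 45/175
Expected probes = 1 + alpha/2 = 1 + 45/(2*175)
= 1 + 45/350
= 350/350 + 45/350
= 395/350
Simplify: 79/70


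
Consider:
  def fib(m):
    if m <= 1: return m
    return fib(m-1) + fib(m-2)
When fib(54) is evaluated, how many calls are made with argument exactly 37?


Let N(m) = number of times fib(m) is called while evaluating fib(54).
N(54) = 1 (the initial call).
N(53) = 1 (only fib(54) calls it).
For 1 <= m <= 52: fib(m) is called by fib(m+1) and fib(m+2), so
  N(m) = N(m+1) + N(m+2).
fib(0) is called only by fib(2), so N(0) = N(2).
Walk down from m=54:
  N(54)=1, N(53)=1, N(52)=2, N(51)=3, N(50)=5, N(49)=8, N(48)=13, N(47)=21, N(46)=34, N(45)=55, N(44)=89, N(43)=144, N(42)=233, N(41)=377, N(40)=610, N(39)=987, N(38)=1597, N(37)=2584
N(37) = 2584


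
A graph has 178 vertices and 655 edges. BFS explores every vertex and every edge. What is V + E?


A full BFS traversal dequeues each vertex once and examines each edge once.
Vertex visits: 178
Edge visits: 655
V + E = 178 + 655 = 833


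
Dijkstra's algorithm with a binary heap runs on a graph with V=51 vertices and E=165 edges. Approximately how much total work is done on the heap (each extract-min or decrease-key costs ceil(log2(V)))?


Dijkstra with a binary heap: each vertex is extracted once, each edge may relax once.
Each heap operation costs O(log V).
V + E = 51 + 165 = 216
ceil(log2(51)) = 6 (since 2^5 = 32 < 51 <= 64 = 2^6)
Total heap work = (V+E) * ceil(log2(V)) = 216 * 6 = 1296


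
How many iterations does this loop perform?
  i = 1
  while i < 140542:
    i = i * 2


The loop variable doubles each iteration:
i = 1 -> 2 -> 4 -> 8 -> 16 -> 32 -> 64 -> 128 -> 256 -> 512 -> 1024 -> 2048 -> 4096 -> 8192 -> 16384 -> 32768 -> 65536 -> 131072 -> 262144 (stop, 262144 >= 140542)
Number of doublings = ceil(log2(140542)) = 18


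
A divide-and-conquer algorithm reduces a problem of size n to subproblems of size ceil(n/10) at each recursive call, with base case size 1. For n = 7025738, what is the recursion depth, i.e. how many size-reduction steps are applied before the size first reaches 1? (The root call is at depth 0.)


Each step divides the size by 10 (rounding up); after k steps the size is ceil(n/10^k), which equals 1 exactly when 10^k >= n.
So the depth is the smallest k with 10^k >= 7025738, i.e. ceil(log_10(7025738)).
10^6 = 1000000 < 7025738 <= 10000000 = 10^7
Recursion depth = 7


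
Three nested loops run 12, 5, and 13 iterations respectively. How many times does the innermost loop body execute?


Loop 1 (outermost): 12 iterations
Loop 2 (middle): 5 iterations per outer
Loop 3 (innermost): 13 iterations per middle
Total = 12 * 5 * 13 = 780


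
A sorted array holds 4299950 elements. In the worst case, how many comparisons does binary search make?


Halving sequence: 4299950 -> 2149975 -> 1074987 -> 537493 -> 268746 -> 134373 -> 67186 -> 33593 -> 16796 -> 8398 -> 4199 -> 2099 -> 1049 -> 524 -> 262 -> 131 -> 65 -> 32 -> 16 -> 8 -> 4 -> 2 -> 1
Number of halvings = 22
Max comparisons = 22 + 1 = 23


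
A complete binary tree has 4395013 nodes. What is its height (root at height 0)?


In a complete binary tree, level k holds nodes 2^k .. 2^(k+1)-1 (1-indexed).
Height = floor(log2(n)) = floor(log2(4395013)) = 22
Check: 2^22 = 4194304 <= 4395013 < 8388608 = 2^23


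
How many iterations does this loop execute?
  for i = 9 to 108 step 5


The loop variable i takes values starting at 9 and increments by 5 each iteration.
Sequence: i = 9, 14, 19, 24, 29, 34, 39, 44, 49, ...
The upper bound 108 is inclusive, so the count is floor((last - first) / step) + 1:
floor((108 - 9) / 5) + 1 = floor(99/5) + 1 = 19 + 1 = 20


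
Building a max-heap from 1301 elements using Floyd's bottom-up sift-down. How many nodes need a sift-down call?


In a heap of 1301 elements (0-indexed array):
  Last element index: 1300
  Parent of last element: floor((1300 - 1) / 2) = 649
  Internal nodes: indices 0 to 649
  Count = floor(1301/2) = 650


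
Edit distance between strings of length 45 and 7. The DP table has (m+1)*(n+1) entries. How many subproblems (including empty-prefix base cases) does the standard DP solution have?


The table includes base cases (empty prefixes).
Rows: (m+1) = 46
Columns: (n+1) = 8
Total = 46 * 8 = 368


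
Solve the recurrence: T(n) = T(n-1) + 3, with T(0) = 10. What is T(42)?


Unrolling the recurrence:
T(42) = T(41) + 3
       = T(40) + 3 + 3
       = T(39) + 3*3
       ...
       = T(0) + 3*42
       = 10 + 126 = 136


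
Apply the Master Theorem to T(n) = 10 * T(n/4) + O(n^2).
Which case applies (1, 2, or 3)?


The Master Theorem: T(n) = a*T(n/b) + O(n^c)
  a = 10, b = 4, c = 2
log_b(a) = log_4(10) ~ 1.661
Compare b^c with a: 4^2 = 16 > 10, so c > log_b(a).
Since c > log_b(a), Case 3 applies.
T(n) = O(n^2)
Master Theorem case = 3


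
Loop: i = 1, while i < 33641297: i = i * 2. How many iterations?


i multiplies by 2 each step:
i = 1 -> 2 -> 4 -> 8 -> 16 -> 32 -> 64 -> 128 -> 256 -> 512 -> 1024 -> 2048 -> 4096 -> 8192 -> 16384 -> 32768 -> 65536 -> 131072 -> 262144 -> 524288 -> 1048576 -> 2097152 -> 4194304 -> 8388608 -> 16777216 -> 33554432 -> 67108864 (stop)
Iterations = ceil(log_2(33641297)) = 26


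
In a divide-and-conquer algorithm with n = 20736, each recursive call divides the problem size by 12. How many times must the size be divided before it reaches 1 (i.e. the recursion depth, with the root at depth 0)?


Number of divisions = log_12(20736)
Sizes: 20736 -> 1728 -> 144 -> 12 -> 1 (4 divisions)
Recursion depth = 4


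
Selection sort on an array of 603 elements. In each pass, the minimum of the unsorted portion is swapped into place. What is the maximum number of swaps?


Selection sort performs one swap per pass:
  Pass 1: find min in positions 0 to 602, swap with position 0
  Pass 2: find min in positions 1 to 602, swap with position 1
  Pass 3: find min in positions 2 to 602, swap with position 2
  Pass 4: find min in positions 3 to 602, swap with position 3
  Pass 5: find min in positions 4 to 602, swap with position 4
  ... (597 more passes)
Total passes (and swaps) = n - 1 = 603 - 1 = 602


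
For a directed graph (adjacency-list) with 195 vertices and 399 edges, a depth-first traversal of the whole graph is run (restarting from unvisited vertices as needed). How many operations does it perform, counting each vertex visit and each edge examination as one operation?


A full DFS traversal visits each vertex once and examines each edge once.
V = 195
E = 399
Sum = 195 + 399 = 594


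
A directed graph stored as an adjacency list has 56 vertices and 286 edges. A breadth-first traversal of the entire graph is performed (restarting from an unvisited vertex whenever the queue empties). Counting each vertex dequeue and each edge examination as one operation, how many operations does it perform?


A full BFS traversal dequeues each vertex once and examines each edge once.
Vertex visits: 56
Edge visits: 286
V + E = 56 + 286 = 342


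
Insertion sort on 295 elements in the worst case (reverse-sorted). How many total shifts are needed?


In the worst case (reverse-sorted), each element shifts past all previous:
  Element 1: 1 shifts
  Element 2: 2 shifts
  Element 3: 3 shifts
  Element 4: 4 shifts
  Element 5: 5 shifts
  ...
  Element 294: 294 shifts
Total = 1 + 2 + ... + 294
= 295*(295-1)/2 = 43365


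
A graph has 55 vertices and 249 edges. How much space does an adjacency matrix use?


Adjacency matrix: V x V grid of entries
Space = V^2 = 55^2 = 55 * 55 = 3025


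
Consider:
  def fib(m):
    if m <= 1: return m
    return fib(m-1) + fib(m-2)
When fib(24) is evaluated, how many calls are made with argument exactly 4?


Let N(m) = number of times fib(m) is called while evaluating fib(24).
N(24) = 1 (the initial call).
N(23) = 1 (only fib(24) calls it).
For 1 <= m <= 22: fib(m) is called by fib(m+1) and fib(m+2), so
  N(m) = N(m+1) + N(m+2).
fib(0) is called only by fib(2), so N(0) = N(2).
Walk down from m=24:
  N(24)=1, N(23)=1, N(22)=2, N(21)=3, N(20)=5, N(19)=8, N(18)=13, N(17)=21, N(16)=34, N(15)=55, N(14)=89, N(13)=144, N(12)=233, N(11)=377, N(10)=610, N(9)=987, N(8)=1597, N(7)=2584, N(6)=4181, N(5)=6765, N(4)=10946
N(4) = 10946


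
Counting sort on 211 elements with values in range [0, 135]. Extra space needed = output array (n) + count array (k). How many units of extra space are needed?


Output array size: 211 (to store sorted result)
Count array size: 136 (one slot per possible value, range 0 to 135)
Total extra space = 211 + 136 = 347


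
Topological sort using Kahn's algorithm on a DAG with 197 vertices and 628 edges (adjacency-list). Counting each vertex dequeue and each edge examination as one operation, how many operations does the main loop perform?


Kahn's algorithm:
  1. Compute in-degrees: O(V + E)
  2. Process queue: each vertex dequeued once (O(V))
     each edge examined once (O(E))
Total = V + E = 197 + 628 = 825


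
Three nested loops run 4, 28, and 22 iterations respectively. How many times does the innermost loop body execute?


Loop 1 (outermost): 4 iterations
Loop 2 (middle): 28 iterations per outer
Loop 3 (innermost): 22 iterations per middle
Total = 4 * 28 * 22 = 2464


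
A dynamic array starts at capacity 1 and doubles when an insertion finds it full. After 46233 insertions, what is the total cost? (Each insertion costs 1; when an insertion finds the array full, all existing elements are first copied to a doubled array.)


Insertion cost: 46233 (one per element)
Resizes occur just before inserting elements 2, 3, 5, 9, ...
Elements copied at each resize: 1 + 2 + 4 + 8 + 16 + 32 + 64 + 128 + 256 + 512 + 1024 + 2048 + 4096 + 8192 + 16384 + 32768
Sum of copies = 65535 (geometric series: 2^k - 1)
Total = 46233 + 65535 = 111768


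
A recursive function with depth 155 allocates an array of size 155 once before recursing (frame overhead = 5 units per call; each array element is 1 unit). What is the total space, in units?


Array allocation: 155 units (allocated once)
Stack frames: 155 deep * 5 per frame = 775 units
Total = 155 + 775 = 930


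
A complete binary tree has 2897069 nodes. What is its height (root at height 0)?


In a complete binary tree, level k holds nodes 2^k .. 2^(k+1)-1 (1-indexed).
Height = floor(log2(n)) = floor(log2(2897069)) = 21
Check: 2^21 = 2097152 <= 2897069 < 4194304 = 2^22


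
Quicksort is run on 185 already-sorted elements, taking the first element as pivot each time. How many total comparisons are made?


Sum of comparisons per partition:
184 + 183 + ... + 1 + 0
= 185 * (185 - 1) / 2
= 185 * 184 / 2
= 17020


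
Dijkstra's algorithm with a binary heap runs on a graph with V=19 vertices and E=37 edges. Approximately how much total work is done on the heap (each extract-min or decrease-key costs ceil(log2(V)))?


Dijkstra with a binary heap: each vertex is extracted once, each edge may relax once.
Each heap operation costs O(log V).
V + E = 19 + 37 = 56
ceil(log2(19)) = 5 (since 2^4 = 16 < 19 <= 32 = 2^5)
Total heap work = (V+E) * ceil(log2(V)) = 56 * 5 = 280


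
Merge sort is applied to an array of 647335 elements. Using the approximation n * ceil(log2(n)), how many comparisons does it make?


Merge sort divides the array into halves recursively.
Number of levels = ceil(log2(647335)) = 20
At each level, approximately n = 647335 comparisons are needed for merging.
Total comparisons ~ n * ceil(log2(n)) = 647335 * 20 = 12946700


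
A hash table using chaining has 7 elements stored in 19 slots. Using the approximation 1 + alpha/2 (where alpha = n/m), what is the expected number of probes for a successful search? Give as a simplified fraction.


Load factor alpha = n/m = 7/19
Expected probes = 1 + alpha/2 = 1 + 7/(2*19)
= 1 + 7/38
= 38/38 + 7/38
= 45/38


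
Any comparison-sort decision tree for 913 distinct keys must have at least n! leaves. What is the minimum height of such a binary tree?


A binary decision tree of height h has at most 2^h leaves and needs at least n! of them, so h >= ceil(log2(n!)).
913! is far too large to multiply out, so use Stirling's series:
  ln(n!) ~ n ln n - n + (1/2) ln(2 pi n) + 1/(12n)  (error below 1/(360 n^3), negligible here)
  ln(913) = 6.8167359
  n ln n = 913 * 6.8167359 = 6223.6799
  (1/2) ln(2 pi * 913) = (1/2) ln(5736.5482) = 4.3273
  1/(12*913) = 0.0001
  ln(913!) ~ 6223.6799 - 913 + 4.3273 + 0.0001 = 5315.0073
Convert to base 2: log2(913!) = 5315.0073 / ln 2 = 5315.0073 / 0.69314718 = 7667.9347
ceil(7667.9347) = 7668


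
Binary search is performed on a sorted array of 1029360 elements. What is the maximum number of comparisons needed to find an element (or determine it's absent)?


Binary search halves the search space each comparison:
  Step 1: search space = 1029360 -> 514680
  Step 2: search space = 514680 -> 257340
  Step 3: search space = 257340 -> 128670
  Step 4: search space = 128670 -> 64335
  Step 5: search space = 64335 -> 32167
  Step 6: search space = 32167 -> 16083
  Step 7: search space = 16083 -> 8041
  Step 8: search space = 8041 -> 4020
  Step 9: search space = 4020 -> 2010
  Step 10: search space = 2010 -> 1005
  Step 11: search space = 1005 -> 502
  Step 12: search space = 502 -> 251
  Step 13: search space = 251 -> 125
  Step 14: search space = 125 -> 62
  Step 15: search space = 62 -> 31
  Step 16: search space = 31 -> 15
  Step 17: search space = 15 -> 7
  Step 18: search space = 7 -> 3
  Step 19: search space = 3 -> 1
  Step 20: search space = 1 (final check)
Maximum comparisons = floor(log2(1029360)) + 1 = 19 + 1 = 20


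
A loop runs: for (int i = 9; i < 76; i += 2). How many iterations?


Loop starts at i = 9, increments by 2, stops when i >= 76.
Number of iterations = ceil((76 - 9) / 2)
= ceil(67 / 2)
= 34


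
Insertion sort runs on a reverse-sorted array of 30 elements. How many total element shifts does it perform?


Sum of shifts = 1 + 2 + 3 + ... + 29
= 30 * 29 / 2
= 870 / 2
= 435


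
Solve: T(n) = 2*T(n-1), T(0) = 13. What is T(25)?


Unrolling:
T(25) = 2*T(24) = 2^2*T(23) = ... = 2^25*T(0)
= 2^25 * 13
= 33554432 * 13 = 436207616


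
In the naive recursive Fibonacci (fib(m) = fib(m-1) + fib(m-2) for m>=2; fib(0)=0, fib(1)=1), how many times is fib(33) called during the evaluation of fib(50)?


Let N(m) = number of times fib(m) is called while evaluating fib(50).
N(50) = 1 (the initial call).
N(49) = 1 (only fib(50) calls it).
For 1 <= m <= 48: fib(m) is called by fib(m+1) and fib(m+2), so
  N(m) = N(m+1) + N(m+2).
fib(0) is called only by fib(2), so N(0) = N(2).
Walk down from m=50:
  N(50)=1, N(49)=1, N(48)=2, N(47)=3, N(46)=5, N(45)=8, N(44)=13, N(43)=21, N(42)=34, N(41)=55, N(40)=89, N(39)=144, N(38)=233, N(37)=377, N(36)=610, N(35)=987, N(34)=1597, N(33)=2584
N(33) = 2584


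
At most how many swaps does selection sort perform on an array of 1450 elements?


Each of the 1449 passes places one element in its final position.
Pass 1: swap minimum into position 0
Pass 2: swap minimum of remaining into position 1
...
Pass 1449: last two elements, one swap
Maximum swaps = 1450 - 1 = 1449


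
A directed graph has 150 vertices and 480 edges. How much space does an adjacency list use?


Adjacency list: one list head per vertex + one entry per edge
Vertex heads: 150
Edge entries: 480
Total = 150 + 480 = 630


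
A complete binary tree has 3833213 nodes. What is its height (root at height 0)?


In a complete binary tree, level k holds nodes 2^k .. 2^(k+1)-1 (1-indexed).
Height = floor(log2(n)) = floor(log2(3833213)) = 21
Check: 2^21 = 2097152 <= 3833213 < 4194304 = 2^22


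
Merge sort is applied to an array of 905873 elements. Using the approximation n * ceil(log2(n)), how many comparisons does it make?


Merge sort divides the array into halves recursively.
Number of levels = ceil(log2(905873)) = 20
At each level, approximately n = 905873 comparisons are needed for merging.
Total comparisons ~ n * ceil(log2(n)) = 905873 * 20 = 18117460


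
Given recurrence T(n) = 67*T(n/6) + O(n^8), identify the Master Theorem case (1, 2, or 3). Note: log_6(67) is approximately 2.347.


Master Theorem parameters: a=67, b=6, c=8
log_b(a) = 2.347
Compare b^c with a: 6^8 = 1679616 > 67, so c > log_b(a).
Comparing c=8 vs log_b(a)=2.347:
8 > 2.347 => Case 3
Result: T(n) = O(n^8)
Master Theorem case = 3


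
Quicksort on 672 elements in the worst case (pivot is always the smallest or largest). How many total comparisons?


In the worst case, each partition step picks the worst pivot:
  Partition 1: 671 comparisons (n-1 elements to compare)
  Partition 2: 670 comparisons
  Partition 3: 669 comparisons
  Partition 4: 668 comparisons
  Partition 5: 667 comparisons
  ...
  Last partition: 0 comparisons
Total = (n-1) + (n-2) + ... + 1 + 0 = n*(n-1)/2
= 672*671/2 = 225456


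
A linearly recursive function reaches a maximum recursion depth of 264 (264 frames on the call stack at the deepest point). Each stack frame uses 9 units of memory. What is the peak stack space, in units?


Maximum recursion depth = 264 frames
Memory per frame = 9 units
Total stack space = depth * frame_size
= 264 * 9 = 2376


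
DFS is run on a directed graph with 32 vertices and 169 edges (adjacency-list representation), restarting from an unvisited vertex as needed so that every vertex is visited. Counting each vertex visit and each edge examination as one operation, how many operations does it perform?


A full DFS traversal processes each vertex exactly once (push/pop on stack).
Each directed edge is examined once.
V = 32, E = 169
V + E = 201


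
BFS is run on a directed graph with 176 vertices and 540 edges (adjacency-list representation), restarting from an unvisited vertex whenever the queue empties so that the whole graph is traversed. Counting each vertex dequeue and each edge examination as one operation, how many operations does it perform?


A full BFS traversal dequeues each vertex exactly once and examines each directed edge exactly once.
V = 176 (vertex processing cost)
E = 540 (edge examination cost)
Total operations proportional to V + E = 176 + 540 = 716


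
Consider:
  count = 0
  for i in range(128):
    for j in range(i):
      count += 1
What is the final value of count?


For each i, the inner loop runs i times:
  i=0: inner runs 0 times
  i=1: inner runs 1 time
  i=2: inner runs 2 times
  i=3: inner runs 3 times
  i=4: inner runs 4 times
  i=5: inner runs 5 times
  i=6: inner runs 6 times
  i=7: inner runs 7 times
  ...
Total = 0 + 1 + 2 + ... + 127 = 128*(128-1)/2 = 8128


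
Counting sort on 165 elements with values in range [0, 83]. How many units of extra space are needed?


Output array size: 165 (to store sorted result)
Count array size: 84 (one slot per possible value, range 0 to 83)
Total extra space = 165 + 84 = 249


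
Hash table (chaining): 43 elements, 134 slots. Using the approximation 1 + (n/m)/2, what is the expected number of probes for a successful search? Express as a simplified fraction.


Computing expected probes:
alpha = 43/134
= 1 + alpha/2
= 1 + 43/(2*134)
= (2*134 + 43) / (2*134)
= 311/268


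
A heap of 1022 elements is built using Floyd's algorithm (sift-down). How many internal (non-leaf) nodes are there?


Leaf nodes occupy roughly half the array.
Sift-down is called for each internal node, starting from the last one.
Internal nodes = floor(n/2) = floor(1022/2) = 511


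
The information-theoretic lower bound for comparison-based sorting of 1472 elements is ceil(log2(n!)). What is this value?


A binary decision tree of height h has at most 2^h leaves and needs at least n! of them, so h >= ceil(log2(n!)).
1472! is far too large to multiply out, so use Stirling's series:
  ln(n!) ~ n ln n - n + (1/2) ln(2 pi n) + 1/(12n)  (error below 1/(360 n^3), negligible here)
  ln(1472) = 7.2943773
  n ln n = 1472 * 7.2943773 = 10737.3234
  (1/2) ln(2 pi * 1472) = (1/2) ln(9248.8488) = 4.5661
  1/(12*1472) = 0.0001
  ln(1472!) ~ 10737.3234 - 1472 + 4.5661 + 0.0001 = 9269.8896
Convert to base 2: log2(1472!) = 9269.8896 / ln 2 = 9269.8896 / 0.69314718 = 13373.6238
ceil(13373.6238) = 13374


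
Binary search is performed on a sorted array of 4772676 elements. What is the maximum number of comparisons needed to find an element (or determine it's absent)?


Binary search halves the search space each comparison:
  Step 1: search space = 4772676 -> 2386338
  Step 2: search space = 2386338 -> 1193169
  Step 3: search space = 1193169 -> 596584
  Step 4: search space = 596584 -> 298292
  Step 5: search space = 298292 -> 149146
  Step 6: search space = 149146 -> 74573
  Step 7: search space = 74573 -> 37286
  Step 8: search space = 37286 -> 18643
  Step 9: search space = 18643 -> 9321
  Step 10: search space = 9321 -> 4660
  Step 11: search space = 4660 -> 2330
  Step 12: search space = 2330 -> 1165
  Step 13: search space = 1165 -> 582
  Step 14: search space = 582 -> 291
  Step 15: search space = 291 -> 145
  Step 16: search space = 145 -> 72
  Step 17: search space = 72 -> 36
  Step 18: search space = 36 -> 18
  Step 19: search space = 18 -> 9
  Step 20: search space = 9 -> 4
  Step 21: search space = 4 -> 2
  Step 22: search space = 2 -> 1
  Step 23: search space = 1 (final check)
Maximum comparisons = floor(log2(4772676)) + 1 = 22 + 1 = 23


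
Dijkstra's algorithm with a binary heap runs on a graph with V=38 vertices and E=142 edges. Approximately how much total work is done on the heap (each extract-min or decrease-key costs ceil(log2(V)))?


Dijkstra with a binary heap: each vertex is extracted once, each edge may relax once.
Each heap operation costs O(log V).
V + E = 38 + 142 = 180
ceil(log2(38)) = 6 (since 2^5 = 32 < 38 <= 64 = 2^6)
Total heap work = (V+E) * ceil(log2(V)) = 180 * 6 = 1080


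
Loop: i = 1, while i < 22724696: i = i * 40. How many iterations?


i multiplies by 40 each step:
i = 1 -> 40 -> 1600 -> 64000 -> 2560000 -> 102400000 (stop)
Iterations = ceil(log_40(22724696)) = 5


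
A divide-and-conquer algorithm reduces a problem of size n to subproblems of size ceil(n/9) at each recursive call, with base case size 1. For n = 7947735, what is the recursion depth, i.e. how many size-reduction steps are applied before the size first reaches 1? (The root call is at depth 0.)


Each step divides the size by 9 (rounding up); after k steps the size is ceil(n/9^k), which equals 1 exactly when 9^k >= n.
So the depth is the smallest k with 9^k >= 7947735, i.e. ceil(log_9(7947735)).
9^7 = 4782969 < 7947735 <= 43046721 = 9^8
Recursion depth = 8


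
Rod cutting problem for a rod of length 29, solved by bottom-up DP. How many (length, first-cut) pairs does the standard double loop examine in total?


For each subproblem length i = 1..29, the inner loop considers i possible first cuts.
Total = 1 + 2 + ... + 29
= 29*(29+1)/2
= 29*30/2 = 435


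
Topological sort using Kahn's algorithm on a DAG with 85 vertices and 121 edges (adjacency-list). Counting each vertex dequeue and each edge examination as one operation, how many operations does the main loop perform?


Kahn's algorithm:
  1. Compute in-degrees: O(V + E)
  2. Process queue: each vertex dequeued once (O(V))
     each edge examined once (O(E))
Total = V + E = 85 + 121 = 206


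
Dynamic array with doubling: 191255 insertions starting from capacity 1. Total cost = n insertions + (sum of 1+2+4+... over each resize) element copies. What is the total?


n = 191255
Insertion costs: 191255
Resizes copy 1, 2, 4, ... up to the largest power of 2 that is <= n-1 = 191254, i.e. 131072.
Copy costs = 1 + 2 + 4 + 8 + 16 + 32 + 64 + 128 + 256 + 512 + 1024 + 2048 + 4096 + 8192 + 16384 + 32768 + 65536 + 131072 = 262143
Total = 191255 + 262143 = 453398


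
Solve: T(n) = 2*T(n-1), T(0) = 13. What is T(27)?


Unrolling:
T(27) = 2*T(26) = 2^2*T(25) = ... = 2^27*T(0)
= 2^27 * 13
= 134217728 * 13 = 1744830464


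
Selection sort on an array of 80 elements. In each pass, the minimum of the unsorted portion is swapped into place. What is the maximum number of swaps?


Selection sort performs one swap per pass:
  Pass 1: find min in positions 0 to 79, swap with position 0
  Pass 2: find min in positions 1 to 79, swap with position 1
  Pass 3: find min in positions 2 to 79, swap with position 2
  Pass 4: find min in positions 3 to 79, swap with position 3
  Pass 5: find min in positions 4 to 79, swap with position 4
  ... (74 more passes)
Total passes (and swaps) = n - 1 = 80 - 1 = 79


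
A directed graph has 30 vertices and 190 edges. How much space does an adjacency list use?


Adjacency list: one list head per vertex + one entry per edge
Vertex heads: 30
Edge entries: 190
Total = 30 + 190 = 220


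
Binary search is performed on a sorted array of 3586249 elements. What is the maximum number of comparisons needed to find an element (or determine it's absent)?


Binary search halves the search space each comparison:
  Step 1: search space = 3586249 -> 1793124
  Step 2: search space = 1793124 -> 896562
  Step 3: search space = 896562 -> 448281
  Step 4: search space = 448281 -> 224140
  Step 5: search space = 224140 -> 112070
  Step 6: search space = 112070 -> 56035
  Step 7: search space = 56035 -> 28017
  Step 8: search space = 28017 -> 14008
  Step 9: search space = 14008 -> 7004
  Step 10: search space = 7004 -> 3502
  Step 11: search space = 3502 -> 1751
  Step 12: search space = 1751 -> 875
  Step 13: search space = 875 -> 437
  Step 14: search space = 437 -> 218
  Step 15: search space = 218 -> 109
  Step 16: search space = 109 -> 54
  Step 17: search space = 54 -> 27
  Step 18: search space = 27 -> 13
  Step 19: search space = 13 -> 6
  Step 20: search space = 6 -> 3
  Step 21: search space = 3 -> 1
  Step 22: search space = 1 (final check)
Maximum comparisons = floor(log2(3586249)) + 1 = 21 + 1 = 22


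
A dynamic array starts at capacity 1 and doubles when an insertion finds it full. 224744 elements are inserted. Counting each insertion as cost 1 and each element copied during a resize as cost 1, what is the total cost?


n = 224744
Insertion costs: 224744
Resizes copy 1, 2, 4, ... up to the largest power of 2 that is <= n-1 = 224743, i.e. 131072.
Copy costs = 1 + 2 + 4 + 8 + 16 + 32 + 64 + 128 + 256 + 512 + 1024 + 2048 + 4096 + 8192 + 16384 + 32768 + 65536 + 131072 = 262143
Total = 224744 + 262143 = 486887


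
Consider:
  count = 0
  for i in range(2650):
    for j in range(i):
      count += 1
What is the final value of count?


For each i, the inner loop runs i times:
  i=0: inner runs 0 times
  i=1: inner runs 1 time
  i=2: inner runs 2 times
  i=3: inner runs 3 times
  i=4: inner runs 4 times
  i=5: inner runs 5 times
  i=6: inner runs 6 times
  i=7: inner runs 7 times
  ...
Total = 0 + 1 + 2 + ... + 2649 = 2650*(2650-1)/2 = 3509925


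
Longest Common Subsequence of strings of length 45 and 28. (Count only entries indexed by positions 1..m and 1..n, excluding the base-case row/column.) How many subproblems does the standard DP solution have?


DP table indexed by positions in both strings.
First string: 45 positions
Second string: 28 positions
Total = 45 * 28 = 1260


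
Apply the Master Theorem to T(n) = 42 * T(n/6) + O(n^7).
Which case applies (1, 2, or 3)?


The Master Theorem: T(n) = a*T(n/b) + O(n^c)
  a = 42, b = 6, c = 7
log_b(a) = log_6(42) ~ 2.086
Compare b^c with a: 6^7 = 279936 > 42, so c > log_b(a).
Since c > log_b(a), Case 3 applies.
T(n) = O(n^7)
Master Theorem case = 3


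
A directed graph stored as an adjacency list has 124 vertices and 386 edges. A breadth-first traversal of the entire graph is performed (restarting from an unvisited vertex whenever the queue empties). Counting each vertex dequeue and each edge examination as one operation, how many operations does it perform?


A full BFS traversal dequeues each vertex once and examines each edge once.
Vertex visits: 124
Edge visits: 386
V + E = 124 + 386 = 510


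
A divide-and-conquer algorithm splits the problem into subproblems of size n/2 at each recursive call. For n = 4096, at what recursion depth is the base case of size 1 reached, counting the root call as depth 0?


At each depth, the problem size is divided by 2:
  Depth 0: problem size = 4096
  Depth 1: problem size = 2048
  Depth 2: problem size = 1024
  Depth 3: problem size = 512
  Depth 4: problem size = 256
  Depth 5: problem size = 128
  Depth 6: problem size = 64
  Depth 7: problem size = 32
  Depth 8: problem size = 16
  Depth 9: problem size = 8
  Depth 10: problem size = 4
  Depth 11: problem size = 2
  Depth 12: problem size = 1 (base case)
The base case is reached at depth log_2(4096) = 12 (the tree has 13 levels counting depth 0, but the depth asked for is 12).
Recursion depth = 12


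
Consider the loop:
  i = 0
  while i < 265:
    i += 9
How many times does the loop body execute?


Starting at i = 0, each iteration adds 9.
Iterations until i >= 265:
  Iteration 1: i = 0 -> i = 9
  Iteration 2: i = 9 -> i = 18
  Iteration 3: i = 18 -> i = 27
  Iteration 4: i = 27 -> i = 36
  Iteration 5: i = 36 -> i = 45
  Iteration 6: i = 45 -> i = 54
  Iteration 7: i = 54 -> i = 63
  Iteration 8: i = 63 -> i = 72
  ... continuing ...
Total iterations = ceil(265/9) = 30


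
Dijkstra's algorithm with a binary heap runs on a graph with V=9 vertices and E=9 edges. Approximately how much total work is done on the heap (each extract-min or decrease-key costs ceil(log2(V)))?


Dijkstra with a binary heap: each vertex is extracted once, each edge may relax once.
Each heap operation costs O(log V).
V + E = 9 + 9 = 18
ceil(log2(9)) = 4 (since 2^3 = 8 < 9 <= 16 = 2^4)
Total heap work = (V+E) * ceil(log2(V)) = 18 * 4 = 72


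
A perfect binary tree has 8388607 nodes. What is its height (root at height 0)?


For a perfect binary tree of height h: n = 2^(h+1) - 1, so h = log2(n+1) - 1.
  n + 1 = 8388608 = 2^23
  log2(8388608) = 23
  height = 23 - 1 = 22


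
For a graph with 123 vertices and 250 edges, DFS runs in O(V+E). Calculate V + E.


A full DFS traversal visits each vertex once and examines each edge once.
V = 123
E = 250
Sum = 123 + 250 = 373


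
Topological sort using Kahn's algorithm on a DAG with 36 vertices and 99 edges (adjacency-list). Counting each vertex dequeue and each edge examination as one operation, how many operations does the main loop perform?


Kahn's algorithm:
  1. Compute in-degrees: O(V + E)
  2. Process queue: each vertex dequeued once (O(V))
     each edge examined once (O(E))
Total = V + E = 36 + 99 = 135


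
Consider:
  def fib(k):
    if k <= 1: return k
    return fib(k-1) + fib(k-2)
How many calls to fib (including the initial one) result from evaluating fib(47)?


Let C(m) = total calls to evaluate fib(m). Then C(0)=C(1)=1, and
C(m) = 1 + C(m-1) + C(m-2) for m >= 2.
Build the table (each entry = 1 + previous two):
  C(0) = 1
  C(1) = 1
  C(2) = 1 + 1 + 1 = 3
  C(3) = 1 + 3 + 1 = 5
  C(4) = 1 + 5 + 3 = 9
  C(5) = 1 + 9 + 5 = 15
  C(6) = 1 + 15 + 9 = 25
  C(7) = 1 + 25 + 15 = 41
  C(8) = 1 + 41 + 25 = 67
  C(9) = 1 + 67 + 41 = 109
  C(10) = 1 + 109 + 67 = 177
  C(11) = 1 + 177 + 109 = 287
  C(12) = 1 + 287 + 177 = 465
  C(13) = 1 + 465 + 287 = 753
  C(14) = 1 + 753 + 465 = 1219
  C(15) = 1 + 1219 + 753 = 1973
  C(16) = 1 + 1973 + 1219 = 3193
  C(17) = 1 + 3193 + 1973 = 5167
  C(18) = 1 + 5167 + 3193 = 8361
  C(19) = 1 + 8361 + 5167 = 13529
  C(20) = 1 + 13529 + 8361 = 21891
  C(21) = 1 + 21891 + 13529 = 35421
  C(22) = 1 + 35421 + 21891 = 57313
  C(23) = 1 + 57313 + 35421 = 92735
  C(24) = 1 + 92735 + 57313 = 150049
  C(25) = 1 + 150049 + 92735 = 242785
  C(26) = 1 + 242785 + 150049 = 392835
  C(27) = 1 + 392835 + 242785 = 635621
  C(28) = 1 + 635621 + 392835 = 1028457
  C(29) = 1 + 1028457 + 635621 = 1664079
  C(30) = 1 + 1664079 + 1028457 = 2692537
  C(31) = 1 + 2692537 + 1664079 = 4356617
  C(32) = 1 + 4356617 + 2692537 = 7049155
  C(33) = 1 + 7049155 + 4356617 = 11405773
  C(34) = 1 + 11405773 + 7049155 = 18454929
  C(35) = 1 + 18454929 + 11405773 = 29860703
  C(36) = 1 + 29860703 + 18454929 = 48315633
  C(37) = 1 + 48315633 + 29860703 = 78176337
  C(38) = 1 + 78176337 + 48315633 = 126491971
  C(39) = 1 + 126491971 + 78176337 = 204668309
  C(40) = 1 + 204668309 + 126491971 = 331160281
  C(41) = 1 + 331160281 + 204668309 = 535828591
  C(42) = 1 + 535828591 + 331160281 = 866988873
  C(43) = 1 + 866988873 + 535828591 = 1402817465
  C(44) = 1 + 1402817465 + 866988873 = 2269806339
  C(45) = 1 + 2269806339 + 1402817465 = 3672623805
  C(46) = 1 + 3672623805 + 2269806339 = 5942430145
  C(47) = 1 + 5942430145 + 3672623805 = 9615053951
Total calls for fib(47) = 9615053951


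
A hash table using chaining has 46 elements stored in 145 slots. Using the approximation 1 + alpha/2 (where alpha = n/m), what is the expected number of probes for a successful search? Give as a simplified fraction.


Load factor alpha = n/m = 46/145
Expected probes = 1 + alpha/2 = 1 + 46/(2*145)
= 1 + 46/290
= 290/290 + 46/290
= 336/290
Simplify: 168/145


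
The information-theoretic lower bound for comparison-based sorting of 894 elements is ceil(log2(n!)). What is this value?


A binary decision tree of height h has at most 2^h leaves and needs at least n! of them, so h >= ceil(log2(n!)).
894! is far too large to multiply out, so use Stirling's series:
  ln(n!) ~ n ln n - n + (1/2) ln(2 pi n) + 1/(12n)  (error below 1/(360 n^3), negligible here)
  ln(894) = 6.7957058
  n ln n = 894 * 6.7957058 = 6075.3610
  (1/2) ln(2 pi * 894) = (1/2) ln(5617.1677) = 4.3168
  1/(12*894) = 0.0001
  ln(894!) ~ 6075.3610 - 894 + 4.3168 + 0.0001 = 5185.6779
Convert to base 2: log2(894!) = 5185.6779 / ln 2 = 5185.6779 / 0.69314718 = 7481.3518
ceil(7481.3518) = 7482


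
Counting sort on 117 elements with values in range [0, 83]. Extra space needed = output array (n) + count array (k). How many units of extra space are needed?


Output array size: 117 (to store sorted result)
Count array size: 84 (one slot per possible value, range 0 to 83)
Total extra space = 117 + 84 = 201


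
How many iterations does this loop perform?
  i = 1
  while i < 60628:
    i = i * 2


The loop variable doubles each iteration:
i = 1 -> 2 -> 4 -> 8 -> 16 -> 32 -> 64 -> 128 -> 256 -> 512 -> 1024 -> 2048 -> 4096 -> 8192 -> 16384 -> 32768 -> 65536 (stop, 65536 >= 60628)
Number of doublings = ceil(log2(60628)) = 16


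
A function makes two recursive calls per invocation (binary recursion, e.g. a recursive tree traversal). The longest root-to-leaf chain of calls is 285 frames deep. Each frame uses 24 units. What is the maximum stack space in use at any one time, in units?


Binary recursion: the two calls run one after the other, so only one root-to-leaf chain of frames is on the stack at a time.
Maximum depth (longest chain) = 285 frames
Each frame = 24 units
Max stack space = 285 * 24 = 6840


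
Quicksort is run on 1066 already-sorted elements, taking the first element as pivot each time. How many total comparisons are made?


Sum of comparisons per partition:
1065 + 1064 + ... + 1 + 0
= 1066 * (1066 - 1) / 2
= 1066 * 1065 / 2
= 567645


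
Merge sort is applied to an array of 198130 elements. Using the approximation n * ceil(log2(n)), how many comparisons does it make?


Merge sort divides the array into halves recursively.
Number of levels = ceil(log2(198130)) = 18
At each level, approximately n = 198130 comparisons are needed for merging.
Total comparisons ~ n * ceil(log2(n)) = 198130 * 18 = 3566340
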